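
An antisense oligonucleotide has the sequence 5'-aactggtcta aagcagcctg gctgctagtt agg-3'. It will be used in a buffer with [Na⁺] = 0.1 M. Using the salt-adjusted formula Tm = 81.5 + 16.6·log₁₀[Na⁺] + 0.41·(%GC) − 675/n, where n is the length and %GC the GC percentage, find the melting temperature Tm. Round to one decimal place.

Length n = 33. T=8, G=10, A=8, C=7
G+C = 17, so %GC = 17/33 × 100 = 51.515%
Salt term: 16.6 × (-1) = -16.6
GC term: 0.41 × 51.515 = 21.121; length term: −675/33 = −20.455
Tm = 81.5 + (-16.6) + 21.121 − 20.455 = 65.566 → 65.6°C

65.6°C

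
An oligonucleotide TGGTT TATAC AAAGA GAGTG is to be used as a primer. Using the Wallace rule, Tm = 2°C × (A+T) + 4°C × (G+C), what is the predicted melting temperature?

54°C

C=1, T=6, A=7, G=6
So N_AT = 13 and N_GC = 7.
Tm = 2×13 + 4×7 = 54°C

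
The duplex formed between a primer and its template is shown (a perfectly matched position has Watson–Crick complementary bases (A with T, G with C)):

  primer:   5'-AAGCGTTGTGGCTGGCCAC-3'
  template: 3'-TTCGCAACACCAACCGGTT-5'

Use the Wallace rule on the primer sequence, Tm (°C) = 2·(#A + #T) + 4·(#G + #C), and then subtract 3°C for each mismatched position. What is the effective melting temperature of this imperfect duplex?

Primer base counts: A=3, T=4, G=7, C=5 → A+T=7, G+C=12
Perfect-match Tm = 2(7) + 4(12) = 14 + 48 = 62°C
Mismatches (positions where the bases are not complementary): 2 (at positions 12, 19)
Effective Tm = 62 − 2×3 = 62 − 6 = 56°C

56°C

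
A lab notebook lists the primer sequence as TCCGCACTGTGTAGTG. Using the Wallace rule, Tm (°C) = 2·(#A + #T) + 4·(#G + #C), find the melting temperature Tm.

G=5, T=5, A=2, C=4
A+T = 7, G+C = 9
Tm = 4·9 + 2·7 = 36 + 14 = 50°C

50°C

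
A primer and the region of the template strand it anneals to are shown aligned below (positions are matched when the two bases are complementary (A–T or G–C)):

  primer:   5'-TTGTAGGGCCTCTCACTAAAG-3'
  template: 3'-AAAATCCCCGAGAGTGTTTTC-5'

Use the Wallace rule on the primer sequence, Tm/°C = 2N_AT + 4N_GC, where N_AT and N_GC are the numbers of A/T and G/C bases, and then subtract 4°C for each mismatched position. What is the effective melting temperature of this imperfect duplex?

50°C

Primer base counts: A=5, T=6, G=5, C=5 → A+T=11, G+C=10
Perfect-match Tm = 2(11) + 4(10) = 22 + 40 = 62°C
Mismatches (positions where the bases are not complementary): 3 (at positions 3, 9, 17)
Effective Tm = 62 − 3×4 = 62 − 12 = 50°C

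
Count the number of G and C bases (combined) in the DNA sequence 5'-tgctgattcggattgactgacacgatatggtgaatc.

16

Counting bases: C=6, T=11, A=9, G=10
G+C = 10 + 6 = 16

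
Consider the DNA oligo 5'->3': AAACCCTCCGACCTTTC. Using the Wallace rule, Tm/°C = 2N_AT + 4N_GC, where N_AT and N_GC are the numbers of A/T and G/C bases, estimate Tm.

52°C

A=4, C=8, G=1, T=4
A+T = 8, G+C = 9
Tm = 4·9 + 2·8 = 36 + 16 = 52°C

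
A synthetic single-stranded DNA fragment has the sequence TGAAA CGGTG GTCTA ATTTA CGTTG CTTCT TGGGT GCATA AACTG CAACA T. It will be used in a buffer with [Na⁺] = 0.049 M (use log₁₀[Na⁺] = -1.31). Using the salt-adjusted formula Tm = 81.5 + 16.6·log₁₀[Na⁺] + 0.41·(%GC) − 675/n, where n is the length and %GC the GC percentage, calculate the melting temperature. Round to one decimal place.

63.4°C

Length n = 51. Counting bases: T=17, A=13, G=12, C=9
G+C = 21, so %GC = 21/51 × 100 = 41.176%
Salt term: 16.6 × (-1.31) = -21.746
GC term: 0.41 × 41.176 = 16.882; length term: −675/51 = −13.235
Tm = 81.5 + (-21.746) + 16.882 − 13.235 = 63.401 → 63.4°C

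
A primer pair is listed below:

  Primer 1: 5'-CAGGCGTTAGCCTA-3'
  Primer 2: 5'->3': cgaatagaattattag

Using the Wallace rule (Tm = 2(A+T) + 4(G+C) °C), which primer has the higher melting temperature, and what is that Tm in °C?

Primer 1: A+T=6, G+C=8 → Tm = 2(6)+4(8) = 44°C
Primer 2: A+T=12, G+C=4 → Tm = 2(12)+4(4) = 40°C
44°C vs 40°C → primer 1 is higher.

Primer 1, 44°C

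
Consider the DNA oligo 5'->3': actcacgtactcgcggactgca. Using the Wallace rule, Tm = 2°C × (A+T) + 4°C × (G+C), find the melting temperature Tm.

70°C

Base counts: C=8, G=5, T=4, A=5
AT pairs contribute 9, GC pairs contribute 13.
Tm = 2(9) + 4(13) = 18 + 52 = 70°C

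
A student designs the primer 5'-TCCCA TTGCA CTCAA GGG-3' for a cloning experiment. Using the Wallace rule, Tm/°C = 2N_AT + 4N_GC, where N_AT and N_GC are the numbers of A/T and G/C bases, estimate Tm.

56°C

Base counts: T=4, A=4, C=6, G=4
AT pairs contribute 8, GC pairs contribute 10.
Tm = 4·10 + 2·8 = 40 + 16 = 56°C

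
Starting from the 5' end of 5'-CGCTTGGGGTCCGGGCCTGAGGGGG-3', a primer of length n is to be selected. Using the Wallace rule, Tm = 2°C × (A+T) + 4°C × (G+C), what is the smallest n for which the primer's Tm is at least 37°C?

First 10 bases: CGCTTGGGGT → Tm = 34°C (< 37°C)
First 11 bases: CGCTTGGGGTC → Tm = 38°C (≥ 37°C)
Since every base adds ≥2°C, Tm only increases with n, so the threshold is first crossed at n = 11.

n = 11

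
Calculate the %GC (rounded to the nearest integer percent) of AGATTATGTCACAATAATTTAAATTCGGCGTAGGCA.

33%

Scanning the sequence gives T=11, C=5, G=7, A=13.
G+C = 7 + 5 = 12 out of 36 bases
%GC = 12/36 × 100 = 33.33% ≈ 33%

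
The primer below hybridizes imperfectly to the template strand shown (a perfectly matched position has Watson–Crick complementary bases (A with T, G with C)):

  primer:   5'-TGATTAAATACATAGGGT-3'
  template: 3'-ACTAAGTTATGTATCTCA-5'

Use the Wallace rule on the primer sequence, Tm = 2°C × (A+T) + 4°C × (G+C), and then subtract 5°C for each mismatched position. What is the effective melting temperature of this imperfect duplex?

36°C

Primer base counts: A=7, T=6, G=4, C=1 → A+T=13, G+C=5
Perfect-match Tm = 2(13) + 4(5) = 26 + 20 = 46°C
Mismatches (positions where the bases are not complementary): 2 (at positions 6, 16)
Effective Tm = 46 − 2×5 = 46 − 10 = 36°C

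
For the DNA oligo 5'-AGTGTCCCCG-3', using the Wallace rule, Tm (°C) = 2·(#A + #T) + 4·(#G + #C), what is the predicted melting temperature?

Scanning the sequence gives A=1, G=3, C=4, T=2.
So N_AT = 3 and N_GC = 7.
Tm = 4·7 + 2·3 = 28 + 6 = 34°C

34°C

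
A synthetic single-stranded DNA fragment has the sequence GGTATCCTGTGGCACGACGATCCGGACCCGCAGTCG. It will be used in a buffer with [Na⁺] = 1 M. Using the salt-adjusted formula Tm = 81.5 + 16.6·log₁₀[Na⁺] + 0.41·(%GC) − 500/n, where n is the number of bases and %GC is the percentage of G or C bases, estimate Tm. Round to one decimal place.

94.9°C

Length n = 36. A=6, C=12, G=12, T=6
G+C = 24, so %GC = 24/36 × 100 = 66.667%
Salt term: 16.6 × (0) = 0
GC term: 0.41 × 66.667 = 27.333; length term: −500/36 = −13.889
Tm = 81.5 + (0) + 27.333 − 13.889 = 94.944 → 94.9°C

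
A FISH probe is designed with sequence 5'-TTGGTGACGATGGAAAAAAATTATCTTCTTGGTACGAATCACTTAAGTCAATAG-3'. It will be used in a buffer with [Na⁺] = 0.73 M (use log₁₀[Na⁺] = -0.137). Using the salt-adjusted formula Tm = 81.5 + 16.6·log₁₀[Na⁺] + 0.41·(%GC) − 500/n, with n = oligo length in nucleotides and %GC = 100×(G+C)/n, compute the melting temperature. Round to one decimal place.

83.6°C

Length n = 54. Counting bases: C=7, A=19, G=11, T=17
G+C = 18, so %GC = 18/54 × 100 = 33.333%
Salt term: 16.6 × (-0.137) = -2.274
GC term: 0.41 × 33.333 = 13.667; length term: −500/54 = −9.259
Tm = 81.5 + (-2.274) + 13.667 − 9.259 = 83.634 → 83.6°C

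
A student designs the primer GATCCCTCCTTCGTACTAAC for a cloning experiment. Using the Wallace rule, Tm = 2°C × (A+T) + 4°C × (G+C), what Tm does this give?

60°C

G=2, C=8, A=4, T=6
AT pairs contribute 10, GC pairs contribute 10.
Tm = 4·10 + 2·10 = 40 + 20 = 60°C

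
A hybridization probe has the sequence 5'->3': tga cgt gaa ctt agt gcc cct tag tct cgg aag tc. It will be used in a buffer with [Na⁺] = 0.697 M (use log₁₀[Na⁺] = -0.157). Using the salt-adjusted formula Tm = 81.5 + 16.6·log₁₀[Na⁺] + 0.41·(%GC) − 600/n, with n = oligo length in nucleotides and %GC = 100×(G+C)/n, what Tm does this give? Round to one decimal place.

Length n = 35. Scanning the sequence gives C=9, T=10, G=9, A=7.
G+C = 18, so %GC = 18/35 × 100 = 51.429%
Salt term: 16.6 × (-0.157) = -2.606
GC term: 0.41 × 51.429 = 21.086; length term: −600/35 = −17.143
Tm = 81.5 + (-2.606) + 21.086 − 17.143 = 82.837 → 82.8°C

82.8°C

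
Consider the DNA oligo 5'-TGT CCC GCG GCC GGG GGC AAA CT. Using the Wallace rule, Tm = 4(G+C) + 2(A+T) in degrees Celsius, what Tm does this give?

Scanning the sequence gives T=3, A=3, C=8, G=9.
AT pairs contribute 6, GC pairs contribute 17.
Tm = 2(6) + 4(17) = 12 + 68 = 80°C

80°C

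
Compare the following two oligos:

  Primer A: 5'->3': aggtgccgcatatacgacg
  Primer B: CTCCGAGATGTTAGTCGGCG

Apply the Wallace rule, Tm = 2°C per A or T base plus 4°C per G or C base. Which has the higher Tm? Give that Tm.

Primer B, 64°C

Primer A: A+T=8, G+C=11 → Tm = 2(8)+4(11) = 60°C
Primer B: A+T=8, G+C=12 → Tm = 2(8)+4(12) = 64°C
60°C vs 64°C → primer B is higher.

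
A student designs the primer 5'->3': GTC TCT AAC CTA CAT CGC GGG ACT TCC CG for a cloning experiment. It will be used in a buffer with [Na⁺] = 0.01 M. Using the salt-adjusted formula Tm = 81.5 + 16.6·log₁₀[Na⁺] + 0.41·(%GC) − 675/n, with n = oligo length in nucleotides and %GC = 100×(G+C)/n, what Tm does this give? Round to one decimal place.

49.1°C

Length n = 29. Counting bases: A=5, G=6, C=11, T=7
G+C = 17, so %GC = 17/29 × 100 = 58.621%
Salt term: 16.6 × (-2) = -33.2
GC term: 0.41 × 58.621 = 24.035; length term: −675/29 = −23.276
Tm = 81.5 + (-33.2) + 24.035 − 23.276 = 49.059 → 49.1°C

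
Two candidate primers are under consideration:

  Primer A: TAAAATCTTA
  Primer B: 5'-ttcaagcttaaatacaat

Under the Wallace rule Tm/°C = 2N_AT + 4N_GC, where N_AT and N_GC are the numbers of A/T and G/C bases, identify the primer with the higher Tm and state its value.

Primer A: A+T=9, G+C=1 → Tm = 2(9)+4(1) = 22°C
Primer B: A+T=14, G+C=4 → Tm = 2(14)+4(4) = 44°C
22°C vs 44°C → primer B is higher.

Primer B, 44°C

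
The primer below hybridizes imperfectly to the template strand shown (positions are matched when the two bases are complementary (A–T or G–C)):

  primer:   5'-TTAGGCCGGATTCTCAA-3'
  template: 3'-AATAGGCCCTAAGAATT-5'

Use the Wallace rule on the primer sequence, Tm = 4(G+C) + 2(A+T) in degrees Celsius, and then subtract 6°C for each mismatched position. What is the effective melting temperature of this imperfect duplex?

Primer base counts: A=4, T=5, G=4, C=4 → A+T=9, G+C=8
Perfect-match Tm = 2(9) + 4(8) = 18 + 32 = 50°C
Mismatches (positions where the bases are not complementary): 4 (at positions 4, 5, 7, 15)
Effective Tm = 50 − 4×6 = 50 − 24 = 26°C

26°C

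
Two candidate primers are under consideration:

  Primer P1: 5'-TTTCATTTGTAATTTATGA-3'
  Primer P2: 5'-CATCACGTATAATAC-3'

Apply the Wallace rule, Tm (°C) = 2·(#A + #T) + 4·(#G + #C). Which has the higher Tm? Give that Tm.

Primer P1: A+T=16, G+C=3 → Tm = 2(16)+4(3) = 44°C
Primer P2: A+T=10, G+C=5 → Tm = 2(10)+4(5) = 40°C
44°C vs 40°C → primer P1 is higher.

Primer P1, 44°C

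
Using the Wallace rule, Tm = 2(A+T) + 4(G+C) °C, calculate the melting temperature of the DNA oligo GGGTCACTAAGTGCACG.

54°C

Base counts: G=6, C=4, T=3, A=4
A+T = 7, G+C = 10
Tm = 2(7) + 4(10) = 14 + 40 = 54°C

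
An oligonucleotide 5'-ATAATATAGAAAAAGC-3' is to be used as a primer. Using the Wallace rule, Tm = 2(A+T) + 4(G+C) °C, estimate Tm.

38°C

Counting bases: G=2, A=10, T=3, C=1
AT pairs contribute 13, GC pairs contribute 3.
Tm = 2×13 + 4×3 = 38°C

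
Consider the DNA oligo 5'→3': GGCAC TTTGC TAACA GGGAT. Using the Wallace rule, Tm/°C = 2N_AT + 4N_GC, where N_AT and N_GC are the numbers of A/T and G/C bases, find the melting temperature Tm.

C=4, A=5, T=5, G=6
So N_AT = 10 and N_GC = 10.
Tm = 2×10 + 4×10 = 60°C

60°C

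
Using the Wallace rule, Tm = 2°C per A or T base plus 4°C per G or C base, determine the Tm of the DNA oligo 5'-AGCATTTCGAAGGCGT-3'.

Counting bases: G=5, A=4, C=3, T=4
A+T = 8, G+C = 8
Tm = 4·8 + 2·8 = 32 + 16 = 48°C

48°C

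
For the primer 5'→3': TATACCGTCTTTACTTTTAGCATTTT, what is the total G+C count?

7

Base counts: C=5, T=14, G=2, A=5
Total G or C: 2 + 5 = 7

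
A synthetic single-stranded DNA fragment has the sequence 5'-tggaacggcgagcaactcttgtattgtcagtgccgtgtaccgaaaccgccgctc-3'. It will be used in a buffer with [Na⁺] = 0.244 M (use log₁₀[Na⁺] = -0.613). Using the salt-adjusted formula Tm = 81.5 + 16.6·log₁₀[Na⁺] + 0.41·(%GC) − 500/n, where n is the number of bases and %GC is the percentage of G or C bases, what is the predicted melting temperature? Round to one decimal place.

85.6°C

Length n = 54. Base counts: G=15, C=16, T=12, A=11
G+C = 31, so %GC = 31/54 × 100 = 57.407%
Salt term: 16.6 × (-0.613) = -10.176
GC term: 0.41 × 57.407 = 23.537; length term: −500/54 = −9.259
Tm = 81.5 + (-10.176) + 23.537 − 9.259 = 85.602 → 85.6°C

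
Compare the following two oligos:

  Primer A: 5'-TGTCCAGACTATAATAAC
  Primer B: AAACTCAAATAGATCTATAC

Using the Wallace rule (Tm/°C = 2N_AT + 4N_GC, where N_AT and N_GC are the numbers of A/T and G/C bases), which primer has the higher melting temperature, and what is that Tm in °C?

Primer A: A+T=12, G+C=6 → Tm = 2(12)+4(6) = 48°C
Primer B: A+T=15, G+C=5 → Tm = 2(15)+4(5) = 50°C
48°C vs 50°C → primer B is higher.

Primer B, 50°C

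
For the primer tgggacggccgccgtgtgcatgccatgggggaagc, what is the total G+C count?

Scanning the sequence gives C=9, G=16, A=5, T=5.
Total G or C: 16 + 9 = 25

25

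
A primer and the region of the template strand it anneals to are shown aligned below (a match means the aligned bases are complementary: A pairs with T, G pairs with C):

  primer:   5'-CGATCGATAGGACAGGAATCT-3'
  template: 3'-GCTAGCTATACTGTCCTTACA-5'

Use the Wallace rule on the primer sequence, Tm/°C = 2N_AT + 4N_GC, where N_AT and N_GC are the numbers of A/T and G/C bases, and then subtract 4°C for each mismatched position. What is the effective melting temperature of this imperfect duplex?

Primer base counts: A=7, T=4, G=6, C=4 → A+T=11, G+C=10
Perfect-match Tm = 2(11) + 4(10) = 22 + 40 = 62°C
Mismatches (positions where the bases are not complementary): 2 (at positions 10, 20)
Effective Tm = 62 − 2×4 = 62 − 8 = 54°C

54°C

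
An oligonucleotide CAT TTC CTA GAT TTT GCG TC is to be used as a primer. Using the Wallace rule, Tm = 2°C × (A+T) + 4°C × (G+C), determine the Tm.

56°C

Counting bases: T=9, C=5, G=3, A=3
A+T = 12, G+C = 8
Tm = 4·8 + 2·12 = 32 + 24 = 56°C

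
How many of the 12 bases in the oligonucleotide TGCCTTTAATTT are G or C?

Counting bases: G=1, C=2, A=2, T=7
G+C = 1 + 2 = 3

3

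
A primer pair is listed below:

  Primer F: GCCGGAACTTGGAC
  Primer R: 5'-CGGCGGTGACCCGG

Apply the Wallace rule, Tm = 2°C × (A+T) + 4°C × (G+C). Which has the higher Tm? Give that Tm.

Primer R, 52°C

Primer F: A+T=5, G+C=9 → Tm = 2(5)+4(9) = 46°C
Primer R: A+T=2, G+C=12 → Tm = 2(2)+4(12) = 52°C
46°C vs 52°C → primer R is higher.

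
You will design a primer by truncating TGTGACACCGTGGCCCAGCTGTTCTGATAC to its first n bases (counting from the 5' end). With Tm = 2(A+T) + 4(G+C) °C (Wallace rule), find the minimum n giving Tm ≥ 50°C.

First 14 bases: TGTGACACCGTGGC → Tm = 46°C (< 50°C)
First 15 bases: TGTGACACCGTGGCC → Tm = 50°C (≥ 50°C)
Each additional base adds 2°C (A/T) or 4°C (G/C), so Tm is non-decreasing in n; n = 15 is the first length to reach 50°C.

n = 15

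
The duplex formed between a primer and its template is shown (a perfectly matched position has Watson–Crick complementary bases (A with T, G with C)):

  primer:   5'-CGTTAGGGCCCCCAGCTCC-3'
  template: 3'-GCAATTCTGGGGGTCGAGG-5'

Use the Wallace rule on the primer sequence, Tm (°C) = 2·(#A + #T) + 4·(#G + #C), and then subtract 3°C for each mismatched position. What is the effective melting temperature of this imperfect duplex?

Primer base counts: A=2, T=3, G=5, C=9 → A+T=5, G+C=14
Perfect-match Tm = 2(5) + 4(14) = 10 + 56 = 66°C
Mismatches (positions where the bases are not complementary): 2 (at positions 6, 8)
Effective Tm = 66 − 2×3 = 66 − 6 = 60°C

60°C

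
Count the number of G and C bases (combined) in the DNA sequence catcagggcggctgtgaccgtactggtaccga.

Base counts: A=6, G=11, T=6, C=9
G+C = 11 + 9 = 20

20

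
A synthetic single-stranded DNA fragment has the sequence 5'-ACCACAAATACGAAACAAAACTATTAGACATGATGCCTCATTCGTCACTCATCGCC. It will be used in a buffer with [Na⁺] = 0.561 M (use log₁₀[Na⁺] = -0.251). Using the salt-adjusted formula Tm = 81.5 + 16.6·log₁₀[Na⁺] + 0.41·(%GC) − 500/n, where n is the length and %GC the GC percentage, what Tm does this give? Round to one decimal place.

Length n = 56. Counting bases: A=21, T=12, C=17, G=6
G+C = 23, so %GC = 23/56 × 100 = 41.071%
Salt term: 16.6 × (-0.251) = -4.167
GC term: 0.41 × 41.071 = 16.839; length term: −500/56 = −8.929
Tm = 81.5 + (-4.167) + 16.839 − 8.929 = 85.243 → 85.2°C

85.2°C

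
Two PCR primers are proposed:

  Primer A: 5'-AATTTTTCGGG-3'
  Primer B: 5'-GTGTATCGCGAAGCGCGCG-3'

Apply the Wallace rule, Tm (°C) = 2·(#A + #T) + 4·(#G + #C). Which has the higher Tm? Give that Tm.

Primer B, 64°C

Primer A: A+T=7, G+C=4 → Tm = 2(7)+4(4) = 30°C
Primer B: A+T=6, G+C=13 → Tm = 2(6)+4(13) = 64°C
30°C vs 64°C → primer B is higher.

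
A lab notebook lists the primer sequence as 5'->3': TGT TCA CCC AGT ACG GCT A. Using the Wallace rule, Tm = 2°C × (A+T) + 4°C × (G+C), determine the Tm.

58°C

Base counts: G=4, A=4, C=6, T=5
AT pairs contribute 9, GC pairs contribute 10.
Tm = 2(9) + 4(10) = 18 + 40 = 58°C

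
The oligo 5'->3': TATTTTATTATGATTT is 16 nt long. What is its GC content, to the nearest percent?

6%

C=0, T=11, G=1, A=4
G+C = 1 + 0 = 1 out of 16 bases
%GC = 1/16 × 100 = 6.25% ≈ 6%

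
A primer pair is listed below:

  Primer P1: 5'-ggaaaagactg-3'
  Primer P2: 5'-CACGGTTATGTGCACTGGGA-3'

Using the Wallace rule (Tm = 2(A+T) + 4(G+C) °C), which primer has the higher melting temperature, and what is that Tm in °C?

Primer P1: A+T=6, G+C=5 → Tm = 2(6)+4(5) = 32°C
Primer P2: A+T=9, G+C=11 → Tm = 2(9)+4(11) = 62°C
32°C vs 62°C → primer P2 is higher.

Primer P2, 62°C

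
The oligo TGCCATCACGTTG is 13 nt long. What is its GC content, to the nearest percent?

54%

Scanning the sequence gives A=2, C=4, G=3, T=4.
G+C = 3 + 4 = 7 out of 13 bases
%GC = 7/13 × 100 = 53.85% ≈ 54%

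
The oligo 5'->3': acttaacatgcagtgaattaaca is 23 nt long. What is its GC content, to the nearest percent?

30%

Counting bases: T=6, A=10, C=4, G=3
G+C = 3 + 4 = 7 out of 23 bases
%GC = 7/23 × 100 = 30.43% ≈ 30%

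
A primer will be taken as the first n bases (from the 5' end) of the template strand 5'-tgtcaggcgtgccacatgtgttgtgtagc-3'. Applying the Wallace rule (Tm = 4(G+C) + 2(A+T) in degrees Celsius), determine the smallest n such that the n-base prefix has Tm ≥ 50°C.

First 14 bases: TGTCAGGCGTGCCA → Tm = 46°C (< 50°C)
First 15 bases: TGTCAGGCGTGCCAC → Tm = 50°C (≥ 50°C)
Since every base adds ≥2°C, Tm only increases with n, so the threshold is first crossed at n = 15.

n = 15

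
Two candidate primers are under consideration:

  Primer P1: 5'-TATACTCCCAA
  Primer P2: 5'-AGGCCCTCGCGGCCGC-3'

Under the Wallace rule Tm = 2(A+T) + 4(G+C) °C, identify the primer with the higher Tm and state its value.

Primer P1: A+T=7, G+C=4 → Tm = 2(7)+4(4) = 30°C
Primer P2: A+T=2, G+C=14 → Tm = 2(2)+4(14) = 60°C
30°C vs 60°C → primer P2 is higher.

Primer P2, 60°C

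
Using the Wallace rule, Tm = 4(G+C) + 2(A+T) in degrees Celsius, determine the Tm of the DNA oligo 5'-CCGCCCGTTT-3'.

G=2, T=3, C=5, A=0
So N_AT = 3 and N_GC = 7.
Tm = 2×3 + 4×7 = 34°C

34°C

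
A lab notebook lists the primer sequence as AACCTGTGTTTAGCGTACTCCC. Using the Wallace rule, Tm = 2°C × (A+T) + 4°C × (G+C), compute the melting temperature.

Counting bases: C=7, A=4, G=4, T=7
AT pairs contribute 11, GC pairs contribute 11.
Tm = 2(11) + 4(11) = 22 + 44 = 66°C

66°C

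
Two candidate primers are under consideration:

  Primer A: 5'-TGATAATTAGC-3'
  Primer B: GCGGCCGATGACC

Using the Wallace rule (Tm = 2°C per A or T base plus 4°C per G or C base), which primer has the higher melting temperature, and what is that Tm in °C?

Primer B, 46°C

Primer A: A+T=8, G+C=3 → Tm = 2(8)+4(3) = 28°C
Primer B: A+T=3, G+C=10 → Tm = 2(3)+4(10) = 46°C
28°C vs 46°C → primer B is higher.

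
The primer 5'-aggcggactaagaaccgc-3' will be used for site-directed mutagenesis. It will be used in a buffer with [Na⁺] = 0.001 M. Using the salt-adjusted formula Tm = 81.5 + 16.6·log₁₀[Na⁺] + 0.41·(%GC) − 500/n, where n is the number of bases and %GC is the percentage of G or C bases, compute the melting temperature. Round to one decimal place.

29.0°C

Length n = 18. Base counts: T=1, A=6, G=6, C=5
G+C = 11, so %GC = 11/18 × 100 = 61.111%
Salt term: 16.6 × (-3) = -49.8
GC term: 0.41 × 61.111 = 25.056; length term: −500/18 = −27.778
Tm = 81.5 + (-49.8) + 25.056 − 27.778 = 28.978 → 29.0°C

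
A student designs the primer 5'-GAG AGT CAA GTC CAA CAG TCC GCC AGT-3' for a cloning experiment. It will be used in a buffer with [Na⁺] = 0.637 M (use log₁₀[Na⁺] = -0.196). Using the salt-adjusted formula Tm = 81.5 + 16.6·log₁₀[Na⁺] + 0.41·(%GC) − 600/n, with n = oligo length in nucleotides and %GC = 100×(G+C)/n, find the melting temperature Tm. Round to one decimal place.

78.8°C

Length n = 27. Scanning the sequence gives C=8, A=8, G=7, T=4.
G+C = 15, so %GC = 15/27 × 100 = 55.556%
Salt term: 16.6 × (-0.196) = -3.254
GC term: 0.41 × 55.556 = 22.778; length term: −600/27 = −22.222
Tm = 81.5 + (-3.254) + 22.778 − 22.222 = 78.802 → 78.8°C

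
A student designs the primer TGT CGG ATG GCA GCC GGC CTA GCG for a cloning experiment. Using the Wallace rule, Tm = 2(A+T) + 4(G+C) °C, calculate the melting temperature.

Counting bases: G=10, T=4, C=7, A=3
AT pairs contribute 7, GC pairs contribute 17.
Tm = 2(7) + 4(17) = 14 + 68 = 82°C

82°C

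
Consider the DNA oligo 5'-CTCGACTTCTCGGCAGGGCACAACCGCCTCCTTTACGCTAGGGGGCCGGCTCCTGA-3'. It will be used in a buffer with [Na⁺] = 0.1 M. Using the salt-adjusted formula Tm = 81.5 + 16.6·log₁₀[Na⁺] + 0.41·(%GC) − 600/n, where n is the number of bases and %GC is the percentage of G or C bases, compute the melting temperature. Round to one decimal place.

81.3°C

Length n = 56. Base counts: G=16, T=11, C=21, A=8
G+C = 37, so %GC = 37/56 × 100 = 66.071%
Salt term: 16.6 × (-1) = -16.6
GC term: 0.41 × 66.071 = 27.089; length term: −600/56 = −10.714
Tm = 81.5 + (-16.6) + 27.089 − 10.714 = 81.275 → 81.3°C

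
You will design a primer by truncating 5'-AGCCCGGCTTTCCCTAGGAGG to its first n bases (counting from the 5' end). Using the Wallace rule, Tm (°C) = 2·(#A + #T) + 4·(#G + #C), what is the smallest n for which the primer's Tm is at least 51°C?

First 15 bases: AGCCCGGCTTTCCCT → Tm = 50°C (< 51°C)
First 16 bases: AGCCCGGCTTTCCCTA → Tm = 52°C (≥ 51°C)
Since every base adds ≥2°C, Tm only increases with n, so the threshold is first crossed at n = 16.

n = 16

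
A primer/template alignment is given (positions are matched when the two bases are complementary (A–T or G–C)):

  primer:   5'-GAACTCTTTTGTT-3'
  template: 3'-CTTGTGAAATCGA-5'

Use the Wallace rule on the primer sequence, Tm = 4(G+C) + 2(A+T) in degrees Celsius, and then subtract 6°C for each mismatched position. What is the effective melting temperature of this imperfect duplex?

16°C

Primer base counts: A=2, T=7, G=2, C=2 → A+T=9, G+C=4
Perfect-match Tm = 2(9) + 4(4) = 18 + 16 = 34°C
Mismatches (positions where the bases are not complementary): 3 (at positions 5, 10, 12)
Effective Tm = 34 − 3×6 = 34 − 18 = 16°C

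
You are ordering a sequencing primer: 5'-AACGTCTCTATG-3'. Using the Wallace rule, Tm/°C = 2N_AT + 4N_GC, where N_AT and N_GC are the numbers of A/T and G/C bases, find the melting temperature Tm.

T=4, G=2, A=3, C=3
So N_AT = 7 and N_GC = 5.
Tm = 2(7) + 4(5) = 14 + 20 = 34°C

34°C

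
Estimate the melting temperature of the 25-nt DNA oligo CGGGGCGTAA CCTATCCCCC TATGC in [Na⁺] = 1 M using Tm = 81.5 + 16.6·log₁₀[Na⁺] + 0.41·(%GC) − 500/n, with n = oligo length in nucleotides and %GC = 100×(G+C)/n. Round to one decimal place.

87.7°C

Length n = 25. G=6, C=10, A=4, T=5
G+C = 16, so %GC = 16/25 × 100 = 64%
Salt term: 16.6 × (0) = 0
GC term: 0.41 × 64 = 26.24; length term: −500/25 = −20
Tm = 81.5 + (0) + 26.24 − 20 = 87.74 → 87.7°C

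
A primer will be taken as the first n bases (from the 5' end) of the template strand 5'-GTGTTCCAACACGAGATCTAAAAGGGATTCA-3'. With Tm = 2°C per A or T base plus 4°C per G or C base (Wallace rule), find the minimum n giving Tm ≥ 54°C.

n = 18

First 17 bases: GTGTTCCAACACGAGAT → Tm = 50°C (< 54°C)
First 18 bases: GTGTTCCAACACGAGATC → Tm = 54°C (≥ 54°C)
Since every base adds ≥2°C, Tm only increases with n, so the threshold is first crossed at n = 18.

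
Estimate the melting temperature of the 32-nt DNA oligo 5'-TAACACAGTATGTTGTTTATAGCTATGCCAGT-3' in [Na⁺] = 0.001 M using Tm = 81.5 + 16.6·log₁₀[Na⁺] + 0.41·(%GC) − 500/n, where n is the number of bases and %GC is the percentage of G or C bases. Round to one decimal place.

30.2°C

Length n = 32. Counting bases: C=5, G=6, A=9, T=12
G+C = 11, so %GC = 11/32 × 100 = 34.375%
Salt term: 16.6 × (-3) = -49.8
GC term: 0.41 × 34.375 = 14.094; length term: −500/32 = −15.625
Tm = 81.5 + (-49.8) + 14.094 − 15.625 = 30.169 → 30.2°C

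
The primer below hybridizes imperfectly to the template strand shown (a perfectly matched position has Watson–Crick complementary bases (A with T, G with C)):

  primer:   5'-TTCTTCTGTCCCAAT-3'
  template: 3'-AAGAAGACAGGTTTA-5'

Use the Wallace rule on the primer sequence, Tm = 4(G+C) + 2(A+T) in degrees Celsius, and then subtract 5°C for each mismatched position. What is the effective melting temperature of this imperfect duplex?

37°C

Primer base counts: A=2, T=7, G=1, C=5 → A+T=9, G+C=6
Perfect-match Tm = 2(9) + 4(6) = 18 + 24 = 42°C
Mismatches (positions where the bases are not complementary): 1 (at position 12)
Effective Tm = 42 − 1×5 = 42 − 5 = 37°C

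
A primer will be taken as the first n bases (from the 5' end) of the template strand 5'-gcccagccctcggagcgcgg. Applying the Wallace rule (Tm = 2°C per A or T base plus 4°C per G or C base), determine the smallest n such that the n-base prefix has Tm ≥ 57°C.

First 15 bases: GCCCAGCCCTCGGAG → Tm = 54°C (< 57°C)
First 16 bases: GCCCAGCCCTCGGAGC → Tm = 58°C (≥ 57°C)
Since every base adds ≥2°C, Tm only increases with n, so the threshold is first crossed at n = 16.

n = 16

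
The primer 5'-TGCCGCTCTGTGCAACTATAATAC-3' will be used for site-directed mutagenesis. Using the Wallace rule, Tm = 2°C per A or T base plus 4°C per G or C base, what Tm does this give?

70°C

Scanning the sequence gives A=6, C=7, G=4, T=7.
AT pairs contribute 13, GC pairs contribute 11.
Tm = 2(13) + 4(11) = 26 + 44 = 70°C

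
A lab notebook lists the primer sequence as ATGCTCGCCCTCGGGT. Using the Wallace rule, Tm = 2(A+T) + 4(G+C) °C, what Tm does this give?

Counting bases: G=5, T=4, C=6, A=1
So N_AT = 5 and N_GC = 11.
Tm = 4·11 + 2·5 = 44 + 10 = 54°C

54°C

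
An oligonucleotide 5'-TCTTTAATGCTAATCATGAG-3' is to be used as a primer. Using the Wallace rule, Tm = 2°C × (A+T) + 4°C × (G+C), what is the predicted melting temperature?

C=3, G=3, A=6, T=8
So N_AT = 14 and N_GC = 6.
Tm = 2×14 + 4×6 = 52°C

52°C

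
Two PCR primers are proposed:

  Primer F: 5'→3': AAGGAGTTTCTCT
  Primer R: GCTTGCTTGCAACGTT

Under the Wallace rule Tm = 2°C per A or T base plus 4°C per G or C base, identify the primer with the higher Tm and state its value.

Primer R, 48°C

Primer F: A+T=8, G+C=5 → Tm = 2(8)+4(5) = 36°C
Primer R: A+T=8, G+C=8 → Tm = 2(8)+4(8) = 48°C
36°C vs 48°C → primer R is higher.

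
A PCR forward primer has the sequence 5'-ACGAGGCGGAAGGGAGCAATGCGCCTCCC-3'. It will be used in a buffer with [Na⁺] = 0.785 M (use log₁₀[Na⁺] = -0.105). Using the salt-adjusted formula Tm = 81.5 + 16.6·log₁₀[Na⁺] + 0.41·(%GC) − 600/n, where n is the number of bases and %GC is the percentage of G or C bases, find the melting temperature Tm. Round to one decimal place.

Length n = 29. Counting bases: T=2, C=9, G=11, A=7
G+C = 20, so %GC = 20/29 × 100 = 68.966%
Salt term: 16.6 × (-0.105) = -1.743
GC term: 0.41 × 68.966 = 28.276; length term: −600/29 = −20.69
Tm = 81.5 + (-1.743) + 28.276 − 20.69 = 87.343 → 87.3°C

87.3°C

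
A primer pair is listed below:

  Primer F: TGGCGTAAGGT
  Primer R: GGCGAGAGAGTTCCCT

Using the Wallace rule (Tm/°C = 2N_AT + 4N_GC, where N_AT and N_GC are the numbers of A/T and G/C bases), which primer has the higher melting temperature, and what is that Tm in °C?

Primer F: A+T=5, G+C=6 → Tm = 2(5)+4(6) = 34°C
Primer R: A+T=6, G+C=10 → Tm = 2(6)+4(10) = 52°C
34°C vs 52°C → primer R is higher.

Primer R, 52°C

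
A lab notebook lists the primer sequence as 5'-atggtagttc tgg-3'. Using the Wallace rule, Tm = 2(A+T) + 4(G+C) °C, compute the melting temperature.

G=5, A=2, C=1, T=5
A+T = 7, G+C = 6
Tm = 4·6 + 2·7 = 24 + 14 = 38°C

38°C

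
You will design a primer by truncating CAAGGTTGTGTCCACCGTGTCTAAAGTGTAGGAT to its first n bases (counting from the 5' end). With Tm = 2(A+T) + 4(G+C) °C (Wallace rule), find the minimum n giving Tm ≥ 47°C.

First 15 bases: CAAGGTTGTGTCCAC → Tm = 46°C (< 47°C)
First 16 bases: CAAGGTTGTGTCCACC → Tm = 50°C (≥ 47°C)
Since every base adds ≥2°C, Tm only increases with n, so the threshold is first crossed at n = 16.

n = 16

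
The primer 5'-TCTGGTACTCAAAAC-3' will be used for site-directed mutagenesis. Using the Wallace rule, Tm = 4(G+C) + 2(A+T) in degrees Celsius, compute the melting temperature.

42°C

Base counts: A=5, G=2, T=4, C=4
A+T = 9, G+C = 6
Tm = 2×9 + 4×6 = 42°C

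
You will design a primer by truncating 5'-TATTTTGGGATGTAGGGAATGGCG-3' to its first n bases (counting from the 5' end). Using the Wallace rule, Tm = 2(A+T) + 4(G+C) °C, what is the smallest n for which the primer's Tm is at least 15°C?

n = 7

First 6 bases: TATTTT → Tm = 12°C (< 15°C)
First 7 bases: TATTTTG → Tm = 16°C (≥ 15°C)
Each additional base adds 2°C (A/T) or 4°C (G/C), so Tm is non-decreasing in n; n = 7 is the first length to reach 15°C.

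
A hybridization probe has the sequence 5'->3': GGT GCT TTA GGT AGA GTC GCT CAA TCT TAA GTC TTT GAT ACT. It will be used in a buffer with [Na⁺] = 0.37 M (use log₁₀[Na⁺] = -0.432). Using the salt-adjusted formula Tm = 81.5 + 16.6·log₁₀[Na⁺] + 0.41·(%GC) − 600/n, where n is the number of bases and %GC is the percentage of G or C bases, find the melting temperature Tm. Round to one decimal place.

Length n = 42. Scanning the sequence gives T=16, C=7, A=9, G=10.
G+C = 17, so %GC = 17/42 × 100 = 40.476%
Salt term: 16.6 × (-0.432) = -7.171
GC term: 0.41 × 40.476 = 16.595; length term: −600/42 = −14.286
Tm = 81.5 + (-7.171) + 16.595 − 14.286 = 76.638 → 76.6°C

76.6°C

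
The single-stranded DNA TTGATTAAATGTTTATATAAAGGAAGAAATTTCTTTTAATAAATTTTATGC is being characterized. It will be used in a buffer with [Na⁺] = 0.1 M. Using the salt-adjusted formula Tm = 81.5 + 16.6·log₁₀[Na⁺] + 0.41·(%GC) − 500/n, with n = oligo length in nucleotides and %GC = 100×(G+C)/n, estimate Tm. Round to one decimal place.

61.5°C

Length n = 51. Scanning the sequence gives A=20, G=6, C=2, T=23.
G+C = 8, so %GC = 8/51 × 100 = 15.686%
Salt term: 16.6 × (-1) = -16.6
GC term: 0.41 × 15.686 = 6.431; length term: −500/51 = −9.804
Tm = 81.5 + (-16.6) + 6.431 − 9.804 = 61.527 → 61.5°C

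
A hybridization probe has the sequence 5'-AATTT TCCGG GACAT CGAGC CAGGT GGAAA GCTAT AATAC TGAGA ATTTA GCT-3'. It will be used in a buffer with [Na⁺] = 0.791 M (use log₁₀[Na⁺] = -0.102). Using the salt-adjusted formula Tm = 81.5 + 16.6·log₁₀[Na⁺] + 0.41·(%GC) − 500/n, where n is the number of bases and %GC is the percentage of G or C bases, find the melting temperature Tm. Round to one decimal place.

87.4°C

Length n = 53. Counting bases: G=13, A=17, T=14, C=9
G+C = 22, so %GC = 22/53 × 100 = 41.509%
Salt term: 16.6 × (-0.102) = -1.693
GC term: 0.41 × 41.509 = 17.019; length term: −500/53 = −9.434
Tm = 81.5 + (-1.693) + 17.019 − 9.434 = 87.392 → 87.4°C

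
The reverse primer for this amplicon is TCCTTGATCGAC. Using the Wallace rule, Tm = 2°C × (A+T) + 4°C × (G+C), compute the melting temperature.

36°C

Base counts: G=2, A=2, T=4, C=4
AT pairs contribute 6, GC pairs contribute 6.
Tm = 4·6 + 2·6 = 24 + 12 = 36°C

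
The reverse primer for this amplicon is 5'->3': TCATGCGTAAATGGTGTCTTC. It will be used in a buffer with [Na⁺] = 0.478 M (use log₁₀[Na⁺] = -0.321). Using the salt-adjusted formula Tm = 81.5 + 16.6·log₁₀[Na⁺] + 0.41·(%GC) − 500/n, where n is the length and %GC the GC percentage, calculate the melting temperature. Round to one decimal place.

69.9°C

Length n = 21. Base counts: A=4, C=4, T=8, G=5
G+C = 9, so %GC = 9/21 × 100 = 42.857%
Salt term: 16.6 × (-0.321) = -5.329
GC term: 0.41 × 42.857 = 17.571; length term: −500/21 = −23.81
Tm = 81.5 + (-5.329) + 17.571 − 23.81 = 69.932 → 69.9°C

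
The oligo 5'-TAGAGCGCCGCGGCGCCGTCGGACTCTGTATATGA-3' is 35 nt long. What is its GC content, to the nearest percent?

Counting bases: C=10, T=7, A=6, G=12
G+C = 12 + 10 = 22 out of 35 bases
%GC = 22/35 × 100 = 62.86% ≈ 63%

63%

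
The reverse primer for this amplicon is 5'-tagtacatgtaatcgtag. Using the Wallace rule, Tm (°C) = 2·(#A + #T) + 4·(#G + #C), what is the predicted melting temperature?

48°C

Counting bases: A=6, C=2, G=4, T=6
AT pairs contribute 12, GC pairs contribute 6.
Tm = 4·6 + 2·12 = 24 + 24 = 48°C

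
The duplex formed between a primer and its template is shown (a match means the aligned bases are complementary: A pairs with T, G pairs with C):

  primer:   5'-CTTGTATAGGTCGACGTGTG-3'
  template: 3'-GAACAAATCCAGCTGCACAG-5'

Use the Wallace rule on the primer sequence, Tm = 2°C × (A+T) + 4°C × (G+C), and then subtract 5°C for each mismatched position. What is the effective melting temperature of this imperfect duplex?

Primer base counts: A=3, T=7, G=7, C=3 → A+T=10, G+C=10
Perfect-match Tm = 2(10) + 4(10) = 20 + 40 = 60°C
Mismatches (positions where the bases are not complementary): 2 (at positions 6, 20)
Effective Tm = 60 − 2×5 = 60 − 10 = 50°C

50°C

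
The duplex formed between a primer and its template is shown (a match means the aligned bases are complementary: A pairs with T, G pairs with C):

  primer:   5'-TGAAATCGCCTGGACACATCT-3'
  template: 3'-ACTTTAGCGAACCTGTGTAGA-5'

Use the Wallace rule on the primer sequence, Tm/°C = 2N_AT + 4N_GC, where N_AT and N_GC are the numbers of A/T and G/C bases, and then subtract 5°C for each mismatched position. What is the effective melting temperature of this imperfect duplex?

57°C

Primer base counts: A=6, T=5, G=4, C=6 → A+T=11, G+C=10
Perfect-match Tm = 2(11) + 4(10) = 22 + 40 = 62°C
Mismatches (positions where the bases are not complementary): 1 (at position 10)
Effective Tm = 62 − 1×5 = 62 − 5 = 57°C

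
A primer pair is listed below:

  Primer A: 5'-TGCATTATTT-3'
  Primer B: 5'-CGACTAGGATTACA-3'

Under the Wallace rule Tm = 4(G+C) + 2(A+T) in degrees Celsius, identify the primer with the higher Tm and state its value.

Primer A: A+T=8, G+C=2 → Tm = 2(8)+4(2) = 24°C
Primer B: A+T=8, G+C=6 → Tm = 2(8)+4(6) = 40°C
24°C vs 40°C → primer B is higher.

Primer B, 40°C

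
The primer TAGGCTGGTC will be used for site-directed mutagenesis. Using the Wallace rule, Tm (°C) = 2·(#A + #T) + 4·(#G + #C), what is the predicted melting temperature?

Counting bases: G=4, T=3, A=1, C=2
AT pairs contribute 4, GC pairs contribute 6.
Tm = 2×4 + 4×6 = 32°C

32°C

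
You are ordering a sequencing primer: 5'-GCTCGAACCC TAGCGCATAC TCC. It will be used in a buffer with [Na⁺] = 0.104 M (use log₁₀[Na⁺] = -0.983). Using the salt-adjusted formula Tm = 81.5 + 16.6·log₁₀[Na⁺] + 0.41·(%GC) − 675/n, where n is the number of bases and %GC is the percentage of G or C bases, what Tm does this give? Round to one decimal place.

Length n = 23. Scanning the sequence gives C=10, A=5, T=4, G=4.
G+C = 14, so %GC = 14/23 × 100 = 60.87%
Salt term: 16.6 × (-0.983) = -16.318
GC term: 0.41 × 60.87 = 24.957; length term: −675/23 = −29.348
Tm = 81.5 + (-16.318) + 24.957 − 29.348 = 60.791 → 60.8°C

60.8°C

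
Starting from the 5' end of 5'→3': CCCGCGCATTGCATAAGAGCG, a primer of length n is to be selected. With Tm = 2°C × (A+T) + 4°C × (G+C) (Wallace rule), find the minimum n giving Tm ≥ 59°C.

First 18 bases: CCCGCGCATTGCATAAGA → Tm = 56°C (< 59°C)
First 19 bases: CCCGCGCATTGCATAAGAG → Tm = 60°C (≥ 59°C)
Each additional base adds 2°C (A/T) or 4°C (G/C), so Tm is non-decreasing in n; n = 19 is the first length to reach 59°C.

n = 19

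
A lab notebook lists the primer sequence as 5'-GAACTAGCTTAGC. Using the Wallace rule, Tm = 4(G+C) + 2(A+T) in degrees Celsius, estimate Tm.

38°C

Counting bases: G=3, T=3, C=3, A=4
So N_AT = 7 and N_GC = 6.
Tm = 4·6 + 2·7 = 24 + 14 = 38°C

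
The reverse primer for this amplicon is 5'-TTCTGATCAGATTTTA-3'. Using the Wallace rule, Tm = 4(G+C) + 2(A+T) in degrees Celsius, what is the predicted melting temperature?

40°C

Counting bases: T=8, A=4, G=2, C=2
So N_AT = 12 and N_GC = 4.
Tm = 4·4 + 2·12 = 16 + 24 = 40°C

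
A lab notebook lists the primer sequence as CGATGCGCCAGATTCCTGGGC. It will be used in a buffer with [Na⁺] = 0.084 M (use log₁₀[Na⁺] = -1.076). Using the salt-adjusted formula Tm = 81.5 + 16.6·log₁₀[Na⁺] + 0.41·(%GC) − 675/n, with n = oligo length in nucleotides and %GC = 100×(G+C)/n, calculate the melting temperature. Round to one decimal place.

Length n = 21. Base counts: T=4, C=7, G=7, A=3
G+C = 14, so %GC = 14/21 × 100 = 66.667%
Salt term: 16.6 × (-1.076) = -17.862
GC term: 0.41 × 66.667 = 27.333; length term: −675/21 = −32.143
Tm = 81.5 + (-17.862) + 27.333 − 32.143 = 58.828 → 58.8°C

58.8°C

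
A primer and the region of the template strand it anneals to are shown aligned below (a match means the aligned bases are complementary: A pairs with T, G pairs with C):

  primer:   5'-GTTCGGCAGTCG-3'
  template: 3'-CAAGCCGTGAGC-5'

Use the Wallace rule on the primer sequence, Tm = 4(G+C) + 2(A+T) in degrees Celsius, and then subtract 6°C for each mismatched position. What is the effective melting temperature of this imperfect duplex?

34°C

Primer base counts: A=1, T=3, G=5, C=3 → A+T=4, G+C=8
Perfect-match Tm = 2(4) + 4(8) = 8 + 32 = 40°C
Mismatches (positions where the bases are not complementary): 1 (at position 9)
Effective Tm = 40 − 1×6 = 40 − 6 = 34°C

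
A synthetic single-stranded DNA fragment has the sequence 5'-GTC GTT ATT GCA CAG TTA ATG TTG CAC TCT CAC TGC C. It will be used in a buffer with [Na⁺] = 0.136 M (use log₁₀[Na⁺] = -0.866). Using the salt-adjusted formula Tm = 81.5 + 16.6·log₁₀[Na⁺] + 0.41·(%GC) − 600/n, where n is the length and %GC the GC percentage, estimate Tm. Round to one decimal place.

Length n = 37. Counting bases: C=10, T=13, G=7, A=7
G+C = 17, so %GC = 17/37 × 100 = 45.946%
Salt term: 16.6 × (-0.866) = -14.376
GC term: 0.41 × 45.946 = 18.838; length term: −600/37 = −16.216
Tm = 81.5 + (-14.376) + 18.838 − 16.216 = 69.746 → 69.7°C

69.7°C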